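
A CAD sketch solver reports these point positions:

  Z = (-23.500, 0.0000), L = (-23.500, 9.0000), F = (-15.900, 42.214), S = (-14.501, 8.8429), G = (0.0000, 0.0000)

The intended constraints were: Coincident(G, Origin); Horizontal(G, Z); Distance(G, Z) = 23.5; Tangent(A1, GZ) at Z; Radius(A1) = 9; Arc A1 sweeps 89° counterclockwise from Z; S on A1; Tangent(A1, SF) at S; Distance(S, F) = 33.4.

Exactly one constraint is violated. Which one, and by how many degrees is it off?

Tangent(A1, SF) at S — off by 3.40°.

G = (0.00, 0.00) ✓; G.y = 0.00, Z.y = 0.00 ✓; |GZ| = 23.50 ✓; ∠(LZ, ZG) = 90.00° ✓; |LZ| = 9.000 ✓; bearing(L→S) − bearing(L→Z) = 89.00° ✓; |LS| = 9.000 ✓; ∠(LS, SF) = 86.60° ✗; |SF| = 33.40 ✓.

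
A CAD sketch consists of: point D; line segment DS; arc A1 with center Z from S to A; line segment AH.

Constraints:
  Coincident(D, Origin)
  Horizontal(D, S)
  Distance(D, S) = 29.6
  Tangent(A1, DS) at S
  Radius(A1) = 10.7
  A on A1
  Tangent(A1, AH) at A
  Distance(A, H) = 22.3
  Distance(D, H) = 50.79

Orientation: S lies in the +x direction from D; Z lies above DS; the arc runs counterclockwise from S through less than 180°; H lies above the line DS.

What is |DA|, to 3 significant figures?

42.0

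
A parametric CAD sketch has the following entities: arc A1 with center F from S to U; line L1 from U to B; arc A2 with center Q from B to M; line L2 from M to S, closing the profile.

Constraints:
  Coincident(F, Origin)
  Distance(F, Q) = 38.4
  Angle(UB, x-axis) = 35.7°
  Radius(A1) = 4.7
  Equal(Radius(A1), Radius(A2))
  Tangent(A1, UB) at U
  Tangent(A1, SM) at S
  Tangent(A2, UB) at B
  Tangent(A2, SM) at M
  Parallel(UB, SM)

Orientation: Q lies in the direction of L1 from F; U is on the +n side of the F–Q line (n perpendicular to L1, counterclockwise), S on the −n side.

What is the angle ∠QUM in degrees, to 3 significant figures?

6.78°

The slot axis is L1's direction at 35.7°, so u = (cos 35.7°, sin 35.7°) = (0.812, 0.584) and n = (−sin 35.7°, cos 35.7°) = (-0.584, 0.812). F is at the origin and Q lies 38.4 along u from F, so Q = 38.4·u = (31.2, 22.4). Tangency of A1 to both parallel lines with radius 4.7 puts U and S at F ± 4.7·n: U = (-2.74, 3.82), S = (2.74, -3.82). Equal radii place B and M the same way about Q: B = Q + 4.7·n = (28.4, 26.2), M = Q − 4.7·n = (33.9, 18.6). Then cos ∠QUM = UQ·UM / (|UQ||UM|), giving 6.78°.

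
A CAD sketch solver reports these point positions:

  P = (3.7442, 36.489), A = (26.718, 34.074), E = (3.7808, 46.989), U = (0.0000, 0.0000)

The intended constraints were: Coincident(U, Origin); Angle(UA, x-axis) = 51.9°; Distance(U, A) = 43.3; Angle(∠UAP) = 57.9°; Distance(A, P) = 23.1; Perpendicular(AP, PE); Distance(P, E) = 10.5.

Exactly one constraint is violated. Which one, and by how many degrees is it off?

Perpendicular(AP, PE) — off by 5.80°.

U = (0.00, 0.00) ✓; UA at 51.90° ✓; |UA| = 43.30 ✓; ∠UAP = 57.90° ✓; |AP| = 23.10 ✓; ∠(AP, PE) = 84.20° ✗; |PE| = 10.50 ✓.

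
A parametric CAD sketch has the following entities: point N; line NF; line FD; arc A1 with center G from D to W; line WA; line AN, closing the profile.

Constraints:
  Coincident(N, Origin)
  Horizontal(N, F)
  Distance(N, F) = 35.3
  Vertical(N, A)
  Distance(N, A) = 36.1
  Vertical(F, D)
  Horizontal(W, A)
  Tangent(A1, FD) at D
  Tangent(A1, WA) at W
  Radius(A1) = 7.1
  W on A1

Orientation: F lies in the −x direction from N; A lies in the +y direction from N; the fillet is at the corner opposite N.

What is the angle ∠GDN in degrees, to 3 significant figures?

39.4°

N is at the origin; NF is horizontal with |NF| = 35.3 and F on the −x side, so F = (-35.3, 0.00). NA is vertical with |NA| = 36.1 and A on the +y side, so A = (0.00, 36.1). The virtual corner opposite N is at (-35.3, 36.1). Since A1 is tangent to FD there, GD ⟂ FD and since A1 is tangent to WA there, GW ⟂ WA, with radius 7.1, so the center G sits 7.1 in from both sides at G = (-28.2, 29.0). That places the tangent points at D = (-35.3, 29.0) on FD and W = (-28.2, 36.1) on WA. Then cos ∠GDN = DG·DN / (|DG||DN|), giving 39.4°.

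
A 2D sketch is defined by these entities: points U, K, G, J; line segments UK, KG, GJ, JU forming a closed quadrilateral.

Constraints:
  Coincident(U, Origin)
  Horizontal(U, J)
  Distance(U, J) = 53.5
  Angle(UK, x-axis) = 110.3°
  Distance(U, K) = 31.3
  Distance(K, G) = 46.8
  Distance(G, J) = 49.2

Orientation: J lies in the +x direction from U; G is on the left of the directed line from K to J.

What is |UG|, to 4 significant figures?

55.87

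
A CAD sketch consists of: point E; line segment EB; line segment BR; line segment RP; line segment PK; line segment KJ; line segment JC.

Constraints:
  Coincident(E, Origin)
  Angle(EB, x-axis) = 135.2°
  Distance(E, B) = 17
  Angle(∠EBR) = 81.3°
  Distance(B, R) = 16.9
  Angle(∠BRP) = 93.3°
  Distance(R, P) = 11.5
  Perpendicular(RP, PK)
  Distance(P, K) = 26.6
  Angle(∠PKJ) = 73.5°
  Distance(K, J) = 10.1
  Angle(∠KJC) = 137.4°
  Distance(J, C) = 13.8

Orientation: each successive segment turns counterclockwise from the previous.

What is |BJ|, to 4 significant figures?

7.405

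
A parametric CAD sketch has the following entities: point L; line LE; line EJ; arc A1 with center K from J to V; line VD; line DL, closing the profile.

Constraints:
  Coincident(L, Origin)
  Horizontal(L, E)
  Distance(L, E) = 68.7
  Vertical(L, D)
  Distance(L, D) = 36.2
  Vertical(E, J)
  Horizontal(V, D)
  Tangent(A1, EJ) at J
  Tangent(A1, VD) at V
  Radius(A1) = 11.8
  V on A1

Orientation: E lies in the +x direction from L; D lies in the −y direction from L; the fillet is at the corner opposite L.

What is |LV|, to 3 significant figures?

67.4

The virtual corner opposite L is at (68.7, -36.2). Tangency of A1 to EJ means the radius KJ is perpendicular to EJ and A1 meets VD tangentially, so KV is at right angles to VD, with radius 11.8, so the center K sits 11.8 in from both sides at K = (56.9, -24.4). That places the tangent points at J = (68.7, -24.4) on EJ and V = (56.9, -36.2) on VD. Then |LV| = |V − L| = 67.4.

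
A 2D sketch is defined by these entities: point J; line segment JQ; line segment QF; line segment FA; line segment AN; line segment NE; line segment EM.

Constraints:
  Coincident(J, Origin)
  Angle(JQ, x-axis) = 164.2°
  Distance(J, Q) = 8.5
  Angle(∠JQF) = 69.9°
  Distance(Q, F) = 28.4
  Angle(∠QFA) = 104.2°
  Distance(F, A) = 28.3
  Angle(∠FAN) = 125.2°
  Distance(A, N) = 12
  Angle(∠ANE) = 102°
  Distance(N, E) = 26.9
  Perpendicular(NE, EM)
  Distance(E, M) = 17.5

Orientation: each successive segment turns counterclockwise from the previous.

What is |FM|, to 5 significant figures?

18.123

∠ANE = 102.0° gives NE at 122.90° from the x-axis; with |NE| = 26.9, E = (15.718, 0.18496). NE ⟂ EM, so EM runs at -147.10°; with |EM| = 17.5, M = (1.0245, -9.3206). Then |FM| = |M − F| = 18.123.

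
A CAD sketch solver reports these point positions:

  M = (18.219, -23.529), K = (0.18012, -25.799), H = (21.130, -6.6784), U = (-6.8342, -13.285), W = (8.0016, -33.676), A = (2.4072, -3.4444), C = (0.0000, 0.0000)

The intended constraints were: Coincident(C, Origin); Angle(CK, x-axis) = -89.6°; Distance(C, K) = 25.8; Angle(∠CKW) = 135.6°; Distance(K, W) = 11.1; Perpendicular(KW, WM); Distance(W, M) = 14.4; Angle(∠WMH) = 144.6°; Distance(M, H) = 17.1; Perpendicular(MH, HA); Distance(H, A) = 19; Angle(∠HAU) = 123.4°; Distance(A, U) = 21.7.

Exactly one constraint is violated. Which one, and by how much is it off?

Distance(A, U) = 21.7 — off by 8.20.

C = (0.00, 0.00) ✓; CK at -89.60° ✓; |CK| = 25.80 ✓; ∠CKW = 135.6° ✓; |KW| = 11.10 ✓; ∠(KW, WM) = 90.00° ✓; |WM| = 14.40 ✓; ∠WMH = 144.6° ✓; |MH| = 17.10 ✓; ∠(MH, HA) = 90.00° ✓; |HA| = 19.00 ✓; ∠HAU = 123.4° ✓; |AU| = 13.50 ✗.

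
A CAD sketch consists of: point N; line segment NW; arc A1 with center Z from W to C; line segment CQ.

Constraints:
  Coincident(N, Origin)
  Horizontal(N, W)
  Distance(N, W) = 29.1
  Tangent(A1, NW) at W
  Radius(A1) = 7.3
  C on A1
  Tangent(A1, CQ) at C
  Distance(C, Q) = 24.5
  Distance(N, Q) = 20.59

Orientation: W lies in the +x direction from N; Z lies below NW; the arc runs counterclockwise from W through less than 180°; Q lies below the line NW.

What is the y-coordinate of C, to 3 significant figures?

-2.15

Checks: N = (0.00, 0.00) ✓; |ZC| = 7.300 ✓; ∠(ZC, CQ) = 90.00° ✓; |CQ| = 24.50 ✓; |NQ| = 20.59 ✓.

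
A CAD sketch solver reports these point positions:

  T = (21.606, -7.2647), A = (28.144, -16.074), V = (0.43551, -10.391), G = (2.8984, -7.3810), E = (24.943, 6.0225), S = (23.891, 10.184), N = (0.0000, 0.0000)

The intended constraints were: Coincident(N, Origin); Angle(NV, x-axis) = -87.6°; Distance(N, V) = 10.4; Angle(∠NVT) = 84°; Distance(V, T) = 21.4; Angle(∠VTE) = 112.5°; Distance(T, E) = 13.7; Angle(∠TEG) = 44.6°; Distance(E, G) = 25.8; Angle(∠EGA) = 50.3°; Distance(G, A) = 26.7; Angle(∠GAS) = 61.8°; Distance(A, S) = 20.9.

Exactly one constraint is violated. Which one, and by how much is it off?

Distance(A, S) = 20.9 — off by 5.70.

N = (0.00, 0.00) ✓; NV at -87.60° ✓; |NV| = 10.40 ✓; ∠NVT = 84.00° ✓; |VT| = 21.40 ✓; ∠VTE = 112.5° ✓; |TE| = 13.70 ✓; ∠TEG = 44.60° ✓; |EG| = 25.80 ✓; ∠EGA = 50.30° ✓; |GA| = 26.70 ✓; ∠GAS = 61.80° ✓; |AS| = 26.60 ✗.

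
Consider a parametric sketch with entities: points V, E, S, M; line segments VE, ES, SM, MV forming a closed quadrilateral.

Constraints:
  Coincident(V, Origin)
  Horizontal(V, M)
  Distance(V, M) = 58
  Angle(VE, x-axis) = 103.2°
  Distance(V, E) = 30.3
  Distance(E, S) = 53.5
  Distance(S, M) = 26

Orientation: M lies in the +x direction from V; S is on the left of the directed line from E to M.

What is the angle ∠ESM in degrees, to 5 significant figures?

123.77°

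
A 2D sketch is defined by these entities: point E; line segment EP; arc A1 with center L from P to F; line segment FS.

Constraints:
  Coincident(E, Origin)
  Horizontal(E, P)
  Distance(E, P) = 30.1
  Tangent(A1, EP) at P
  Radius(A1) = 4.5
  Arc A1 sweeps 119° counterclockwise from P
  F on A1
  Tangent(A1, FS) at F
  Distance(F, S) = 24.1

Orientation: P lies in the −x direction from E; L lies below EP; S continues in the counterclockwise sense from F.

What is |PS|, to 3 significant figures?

28.8

E is at the origin; EP is horizontal with |EP| = 30.1 and P on the −x side, so P = (-30.1, 0.00). Tangency of A1 to EP means the radius LP is perpendicular to EP, so L = P + (0, -4.5) = (-30.1, -4.50). On A1, P sits at bearing 90° from L; a 119° counterclockwise sweep puts F at bearing 209°, so F = L + 4.5·(cos 209°, sin 209°) = (-34.0, -6.68). A1 meets FS tangentially, so LF is at right angles to FS, so FS runs along (−sin 209°, cos 209°); with |FS| = 24.1, S = (-22.4, -27.8). Then |PS| = |S − P| = 28.8.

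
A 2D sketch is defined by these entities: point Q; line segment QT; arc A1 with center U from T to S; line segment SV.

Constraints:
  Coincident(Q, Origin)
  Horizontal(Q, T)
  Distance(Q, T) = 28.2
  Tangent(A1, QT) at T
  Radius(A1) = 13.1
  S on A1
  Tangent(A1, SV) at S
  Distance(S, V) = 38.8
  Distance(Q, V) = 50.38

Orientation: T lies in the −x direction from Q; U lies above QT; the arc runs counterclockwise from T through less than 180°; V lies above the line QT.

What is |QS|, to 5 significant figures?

18.880

Q is at the origin; QT is horizontal with |QT| = 28.2 and T on the −x side, so T = (-28.200, 0.0000). A1 meets QT tangentially, so UT is at right angles to QT, so U = T + (0, 13.1) = (-28.200, 13.100). Since US ⟂ SV (tangency), |UV| = √(13.1² + 38.8²) = 40.952 regardless of where S sits on A1. So V lies on both circle(Q, 50.38) and circle(U, 40.952); the above-QT intersection is V = (-9.4196, 49.492). S is the foot of the tangent from V: S = (-15.249, 11.132).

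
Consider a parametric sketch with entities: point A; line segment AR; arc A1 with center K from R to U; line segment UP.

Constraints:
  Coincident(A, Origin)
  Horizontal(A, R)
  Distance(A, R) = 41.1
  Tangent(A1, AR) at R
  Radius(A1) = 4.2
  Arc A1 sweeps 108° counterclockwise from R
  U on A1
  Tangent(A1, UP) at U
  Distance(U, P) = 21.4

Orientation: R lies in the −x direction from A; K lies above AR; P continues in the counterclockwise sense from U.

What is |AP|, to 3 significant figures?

50.8

A is at the origin; AR is horizontal with |AR| = 41.1 and R on the −x side, so R = (-41.1, 0.00). A1 meets AR tangentially, so KR is at right angles to AR, so K = R + (0, 4.2) = (-41.1, 4.20). On A1, R sits at bearing -90° from K; a 108° counterclockwise sweep puts U at bearing 18°, so U = K + 4.2·(cos 18°, sin 18°) = (-37.1, 5.50). Tangency of A1 to UP means the radius KU is perpendicular to UP, so UP runs along (−sin 18°, cos 18°); with |UP| = 21.4, P = (-43.7, 25.9). Then |AP| = |P − A| = 50.8.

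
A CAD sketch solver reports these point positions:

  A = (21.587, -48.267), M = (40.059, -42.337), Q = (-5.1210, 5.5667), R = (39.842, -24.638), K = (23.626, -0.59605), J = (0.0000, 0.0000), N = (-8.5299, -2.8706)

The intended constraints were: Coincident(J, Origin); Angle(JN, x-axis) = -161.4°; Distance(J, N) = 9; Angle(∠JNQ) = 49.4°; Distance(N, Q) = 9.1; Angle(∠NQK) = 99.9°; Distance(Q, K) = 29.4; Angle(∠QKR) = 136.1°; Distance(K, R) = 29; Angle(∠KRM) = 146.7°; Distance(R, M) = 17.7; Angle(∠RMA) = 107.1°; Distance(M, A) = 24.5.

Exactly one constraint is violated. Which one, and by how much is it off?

Distance(M, A) = 24.5 — off by 5.10.

J = (0.00, 0.00) ✓; JN at -161.4° ✓; |JN| = 9.000 ✓; ∠JNQ = 49.40° ✓; |NQ| = 9.100 ✓; ∠NQK = 99.90° ✓; |QK| = 29.40 ✓; ∠QKR = 136.1° ✓; |KR| = 29.00 ✓; ∠KRM = 146.7° ✓; |RM| = 17.70 ✓; ∠RMA = 107.1° ✓; |MA| = 19.40 ✗.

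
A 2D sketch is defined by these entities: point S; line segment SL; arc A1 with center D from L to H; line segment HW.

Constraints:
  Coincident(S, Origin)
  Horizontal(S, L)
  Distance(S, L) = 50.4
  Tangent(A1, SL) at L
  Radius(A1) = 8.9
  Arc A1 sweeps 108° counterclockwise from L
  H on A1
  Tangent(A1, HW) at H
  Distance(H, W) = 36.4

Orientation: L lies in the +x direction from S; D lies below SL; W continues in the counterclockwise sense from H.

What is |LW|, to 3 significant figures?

46.4

S is at the origin; SL is horizontal with |SL| = 50.4 and L on the +x side, so L = (50.4, 0.00). The tangent condition forces DL to be normal to SL, so D = L + (0, -8.9) = (50.4, -8.90). On A1, L sits at bearing 90° from D; a 108° counterclockwise sweep puts H at bearing 198°, so H = D + 8.9·(cos 198°, sin 198°) = (41.9, -11.7). Since A1 is tangent to HW there, DH ⟂ HW, so HW runs along (−sin 198°, cos 198°); with |HW| = 36.4, W = (53.2, -46.3). Then |LW| = |W − L| = 46.4.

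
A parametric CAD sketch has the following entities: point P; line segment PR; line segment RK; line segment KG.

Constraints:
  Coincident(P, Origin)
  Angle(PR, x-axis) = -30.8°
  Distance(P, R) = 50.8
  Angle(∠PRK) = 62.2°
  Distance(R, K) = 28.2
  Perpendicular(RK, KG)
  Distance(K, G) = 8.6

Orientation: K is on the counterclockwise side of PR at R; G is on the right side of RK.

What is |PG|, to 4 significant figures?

53.73

∠PRK = 62.2°, so RK runs at -30.8° + (180° − 62.2°) = 87.00° from the x-axis; with |RK| = 28.2, K = R + 28.2·(cos 87.00°, sin 87.00°) = (45.11, 2.150). RK is perpendicular to KG; with |KG| = 8.6 on the right of RK, G = K + 8.6·(0.9986, -0.05234) = (53.70, 1.699). Then |PG| = |G − P| = 53.73.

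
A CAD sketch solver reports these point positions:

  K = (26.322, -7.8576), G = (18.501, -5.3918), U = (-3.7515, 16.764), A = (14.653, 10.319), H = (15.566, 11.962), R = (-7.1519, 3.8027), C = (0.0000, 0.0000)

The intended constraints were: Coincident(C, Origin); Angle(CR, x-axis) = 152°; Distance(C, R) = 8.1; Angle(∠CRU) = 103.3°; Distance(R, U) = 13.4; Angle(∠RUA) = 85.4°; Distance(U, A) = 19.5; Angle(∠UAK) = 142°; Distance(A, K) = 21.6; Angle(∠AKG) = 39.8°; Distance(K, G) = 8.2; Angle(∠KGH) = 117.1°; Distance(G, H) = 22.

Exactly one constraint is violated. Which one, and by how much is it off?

Distance(G, H) = 22 — off by 4.40.

C = (0.00, 0.00) ✓; CR at 152.0° ✓; |CR| = 8.100 ✓; ∠CRU = 103.3° ✓; |RU| = 13.40 ✓; ∠RUA = 85.40° ✓; |UA| = 19.50 ✓; ∠UAK = 142.0° ✓; |AK| = 21.60 ✓; ∠AKG = 39.80° ✓; |KG| = 8.201 ✓; ∠KGH = 117.1° ✓; |GH| = 17.60 ✗.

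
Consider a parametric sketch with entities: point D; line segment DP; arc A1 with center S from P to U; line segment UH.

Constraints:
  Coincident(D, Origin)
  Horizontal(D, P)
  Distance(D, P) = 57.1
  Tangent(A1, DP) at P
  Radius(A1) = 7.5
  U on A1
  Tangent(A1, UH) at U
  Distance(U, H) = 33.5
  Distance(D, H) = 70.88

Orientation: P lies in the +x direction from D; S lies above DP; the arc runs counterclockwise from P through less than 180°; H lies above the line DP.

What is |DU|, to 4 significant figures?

65.07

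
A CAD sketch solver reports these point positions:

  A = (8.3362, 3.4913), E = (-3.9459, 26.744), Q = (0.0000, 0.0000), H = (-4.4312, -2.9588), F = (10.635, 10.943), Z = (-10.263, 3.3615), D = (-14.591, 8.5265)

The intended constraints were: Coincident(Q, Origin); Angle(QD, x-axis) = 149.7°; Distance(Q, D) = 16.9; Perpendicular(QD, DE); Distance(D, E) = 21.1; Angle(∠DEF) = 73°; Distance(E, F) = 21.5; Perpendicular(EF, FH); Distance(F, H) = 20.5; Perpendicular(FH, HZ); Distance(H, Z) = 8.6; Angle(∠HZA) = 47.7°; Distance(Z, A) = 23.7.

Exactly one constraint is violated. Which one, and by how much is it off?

Distance(Z, A) = 23.7 — off by 5.10.

Q = (0.00, 0.00) ✓; QD at 149.7° ✓; |QD| = 16.90 ✓; ∠(QD, DE) = 90.00° ✓; |DE| = 21.10 ✓; ∠DEF = 73.00° ✓; |EF| = 21.50 ✓; ∠(EF, FH) = 90.00° ✓; |FH| = 20.50 ✓; ∠(FH, HZ) = 90.00° ✓; |HZ| = 8.600 ✓; ∠HZA = 47.70° ✓; |ZA| = 18.60 ✗.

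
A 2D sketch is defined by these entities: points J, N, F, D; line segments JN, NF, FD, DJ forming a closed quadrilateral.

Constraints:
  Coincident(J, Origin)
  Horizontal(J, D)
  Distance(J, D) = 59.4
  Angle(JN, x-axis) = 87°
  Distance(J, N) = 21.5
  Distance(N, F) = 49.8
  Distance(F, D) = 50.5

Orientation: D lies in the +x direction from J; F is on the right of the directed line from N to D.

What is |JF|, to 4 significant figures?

30.61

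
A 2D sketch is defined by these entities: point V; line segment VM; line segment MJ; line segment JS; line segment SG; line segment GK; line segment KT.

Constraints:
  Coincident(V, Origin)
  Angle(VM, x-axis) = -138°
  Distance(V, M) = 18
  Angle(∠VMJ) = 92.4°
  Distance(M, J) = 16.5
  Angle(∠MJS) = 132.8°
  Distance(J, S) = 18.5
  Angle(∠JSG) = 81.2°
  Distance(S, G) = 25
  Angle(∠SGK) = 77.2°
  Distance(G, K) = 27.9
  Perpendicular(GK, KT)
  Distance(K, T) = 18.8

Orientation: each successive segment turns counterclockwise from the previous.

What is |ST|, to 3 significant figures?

23.0

∠SGK = 77.2° gives GK at -162° from the x-axis; with |GK| = 27.9, K = (-13.3, -9.72). GK ⟂ KT, so KT runs at -71.6°; with |KT| = 18.8, T = (-7.37, -27.6). Then |ST| = |T − S| = 23.0.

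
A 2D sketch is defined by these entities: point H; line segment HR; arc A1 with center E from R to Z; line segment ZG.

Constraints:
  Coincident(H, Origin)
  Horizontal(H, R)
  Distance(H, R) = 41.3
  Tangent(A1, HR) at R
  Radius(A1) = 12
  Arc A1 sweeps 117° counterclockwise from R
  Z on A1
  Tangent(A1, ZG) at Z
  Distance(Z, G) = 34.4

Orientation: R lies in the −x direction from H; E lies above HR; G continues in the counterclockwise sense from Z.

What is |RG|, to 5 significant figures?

48.350

H is at the origin; H and R share the same y with |HR| = 41.3 and R on the −x side, so R = (-41.300, 0.0000). A1 meets HR tangentially, so ER is at right angles to HR, so E = R + (0, 12) = (-41.300, 12.000). On A1, R sits at bearing -90° from E; a 117° counterclockwise sweep puts Z at bearing 27°, so Z = E + 12.0·(cos 27°, sin 27°) = (-30.608, 17.448). Since A1 is tangent to ZG there, EZ ⟂ ZG, so ZG runs along (−sin 27°, cos 27°); with |ZG| = 34.4, G = (-46.225, 48.099). Then |RG| = |G − R| = 48.350.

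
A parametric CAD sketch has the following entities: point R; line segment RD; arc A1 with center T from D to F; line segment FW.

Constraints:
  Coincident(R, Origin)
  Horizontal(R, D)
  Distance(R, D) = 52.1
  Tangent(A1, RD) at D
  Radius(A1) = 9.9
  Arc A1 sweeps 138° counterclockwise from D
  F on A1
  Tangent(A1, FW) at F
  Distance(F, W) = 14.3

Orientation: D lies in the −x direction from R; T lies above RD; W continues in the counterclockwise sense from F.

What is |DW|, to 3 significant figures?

27.1

R is at the origin; RD is horizontal with |RD| = 52.1 and D on the −x side, so D = (-52.1, 0.00). A1 meets RD tangentially, so TD is at right angles to RD, so T = D + (0, 9.9) = (-52.1, 9.90). On A1, D sits at bearing -90° from T; a 138° counterclockwise sweep puts F at bearing 48°, so F = T + 9.9·(cos 48°, sin 48°) = (-45.5, 17.3). A1 meets FW tangentially, so TF is at right angles to FW, so FW runs along (−sin 48°, cos 48°); with |FW| = 14.3, W = (-56.1, 26.8). Then |DW| = |W − D| = 27.1.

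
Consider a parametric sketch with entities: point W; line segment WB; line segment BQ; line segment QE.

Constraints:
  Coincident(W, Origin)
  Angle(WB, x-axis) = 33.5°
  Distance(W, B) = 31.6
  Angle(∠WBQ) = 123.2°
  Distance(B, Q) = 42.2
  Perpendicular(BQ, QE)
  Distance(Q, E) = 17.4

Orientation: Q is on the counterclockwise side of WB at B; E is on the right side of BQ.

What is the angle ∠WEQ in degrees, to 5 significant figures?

53.617°

W is at the origin; WB runs at 33.5° with length 31.6, so B = 31.6·(cos 33.5°, sin 33.5°) = (26.351, 17.441). ∠WBQ = 123.2°, so BQ runs at 33.5° + (180° − 123.2°) = 90.300° from the x-axis; with |BQ| = 42.2, Q = B + 42.2·(cos 90.300°, sin 90.300°) = (26.130, 59.641). The perpendicularity gives QE at right angles to BQ; with |QE| = 17.4 on the right of BQ, E = Q + 17.4·(0.99999, 0.0052360) = (43.530, 59.732). Then cos ∠WEQ = EW·EQ / (|EW||EQ|), giving 53.617°.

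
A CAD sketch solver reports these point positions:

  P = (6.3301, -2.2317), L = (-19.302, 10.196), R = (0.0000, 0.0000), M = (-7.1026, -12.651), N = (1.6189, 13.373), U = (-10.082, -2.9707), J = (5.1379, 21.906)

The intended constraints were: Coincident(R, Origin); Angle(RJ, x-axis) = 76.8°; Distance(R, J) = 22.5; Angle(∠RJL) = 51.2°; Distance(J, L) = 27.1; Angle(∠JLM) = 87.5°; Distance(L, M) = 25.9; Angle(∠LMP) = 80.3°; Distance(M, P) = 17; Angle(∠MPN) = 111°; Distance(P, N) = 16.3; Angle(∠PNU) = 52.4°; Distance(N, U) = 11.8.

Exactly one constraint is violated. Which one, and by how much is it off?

Distance(N, U) = 11.8 — off by 8.30.

R = (0.00, 0.00) ✓; RJ at 76.80° ✓; |RJ| = 22.50 ✓; ∠RJL = 51.20° ✓; |JL| = 27.10 ✓; ∠JLM = 87.50° ✓; |LM| = 25.90 ✓; ∠LMP = 80.30° ✓; |MP| = 17.00 ✓; ∠MPN = 111.0° ✓; |PN| = 16.30 ✓; ∠PNU = 52.40° ✓; |NU| = 20.10 ✗.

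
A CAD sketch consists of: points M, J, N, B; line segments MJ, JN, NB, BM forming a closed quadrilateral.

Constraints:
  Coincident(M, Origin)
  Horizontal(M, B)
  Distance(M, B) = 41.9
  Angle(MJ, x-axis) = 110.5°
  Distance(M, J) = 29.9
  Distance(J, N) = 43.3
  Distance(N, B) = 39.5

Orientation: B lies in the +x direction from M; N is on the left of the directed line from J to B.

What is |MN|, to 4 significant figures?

49.55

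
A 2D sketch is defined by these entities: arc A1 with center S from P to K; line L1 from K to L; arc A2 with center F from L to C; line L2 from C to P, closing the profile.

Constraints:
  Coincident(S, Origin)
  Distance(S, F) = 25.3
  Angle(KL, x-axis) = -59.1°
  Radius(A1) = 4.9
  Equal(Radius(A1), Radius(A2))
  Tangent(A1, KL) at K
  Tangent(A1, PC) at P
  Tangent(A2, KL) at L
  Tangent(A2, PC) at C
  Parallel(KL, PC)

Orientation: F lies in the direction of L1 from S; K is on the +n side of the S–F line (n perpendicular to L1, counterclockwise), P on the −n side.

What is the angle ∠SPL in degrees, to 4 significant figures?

68.83°

The slot axis is L1's direction at -59.1°, so u = (cos -59.1°, sin -59.1°) = (0.5135, -0.8581) and n = (−sin -59.1°, cos -59.1°) = (0.8581, 0.5135). S is at the origin and F lies 25.3 along u from S, so F = 25.3·u = (12.99, -21.71). Tangency of A1 to both parallel lines with radius 4.9 puts K and P at S ± 4.9·n: K = (4.205, 2.516), P = (-4.205, -2.516). Equal radii place L and C the same way about F: L = F + 4.9·n = (17.20, -19.19), C = F − 4.9·n = (8.788, -24.23). Then cos ∠SPL = PS·PL / (|PS||PL|), giving 68.83°.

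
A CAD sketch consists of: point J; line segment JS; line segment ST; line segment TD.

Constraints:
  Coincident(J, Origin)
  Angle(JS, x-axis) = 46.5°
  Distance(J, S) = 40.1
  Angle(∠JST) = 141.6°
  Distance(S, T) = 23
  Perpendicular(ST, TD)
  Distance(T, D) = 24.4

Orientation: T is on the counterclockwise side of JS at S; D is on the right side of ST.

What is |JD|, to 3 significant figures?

73.4

J is at the origin; JS runs at 46.5° with length 40.1, so S = 40.1·(cos 46.5°, sin 46.5°) = (27.6, 29.1). ∠JST = 141.6°, so ST runs at 46.5° + (180° − 141.6°) = 84.9° from the x-axis; with |ST| = 23.0, T = S + 23.0·(cos 84.9°, sin 84.9°) = (29.6, 52.0). ST is perpendicular to TD; with |TD| = 24.4 on the right of ST, D = T + 24.4·(0.996, -0.0889) = (54.0, 49.8). Then |JD| = |D − J| = 73.4.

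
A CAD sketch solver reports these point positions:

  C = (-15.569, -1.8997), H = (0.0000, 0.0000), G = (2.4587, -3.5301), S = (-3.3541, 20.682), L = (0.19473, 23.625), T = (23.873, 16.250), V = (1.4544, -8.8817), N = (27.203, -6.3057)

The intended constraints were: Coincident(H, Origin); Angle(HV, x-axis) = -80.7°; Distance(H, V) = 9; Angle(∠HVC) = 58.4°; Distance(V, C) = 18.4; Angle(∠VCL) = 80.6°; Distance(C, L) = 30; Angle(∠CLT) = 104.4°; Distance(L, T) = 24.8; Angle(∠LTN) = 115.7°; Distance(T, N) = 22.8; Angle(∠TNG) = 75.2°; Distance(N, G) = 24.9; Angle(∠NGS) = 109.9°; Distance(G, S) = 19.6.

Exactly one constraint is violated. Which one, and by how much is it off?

Distance(G, S) = 19.6 — off by 5.30.

H = (0.00, 0.00) ✓; HV at -80.70° ✓; |HV| = 9.000 ✓; ∠HVC = 58.40° ✓; |VC| = 18.40 ✓; ∠VCL = 80.60° ✓; |CL| = 30.00 ✓; ∠CLT = 104.4° ✓; |LT| = 24.80 ✓; ∠LTN = 115.7° ✓; |TN| = 22.80 ✓; ∠TNG = 75.20° ✓; |NG| = 24.90 ✓; ∠NGS = 109.9° ✓; |GS| = 24.90 ✗.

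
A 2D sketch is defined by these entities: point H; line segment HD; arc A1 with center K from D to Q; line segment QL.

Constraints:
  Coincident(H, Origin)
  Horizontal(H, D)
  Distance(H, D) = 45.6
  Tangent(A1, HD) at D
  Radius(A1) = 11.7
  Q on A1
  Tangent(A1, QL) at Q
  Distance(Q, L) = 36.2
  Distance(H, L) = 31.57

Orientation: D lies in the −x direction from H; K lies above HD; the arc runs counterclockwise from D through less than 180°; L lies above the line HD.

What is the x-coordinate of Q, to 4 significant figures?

-37.27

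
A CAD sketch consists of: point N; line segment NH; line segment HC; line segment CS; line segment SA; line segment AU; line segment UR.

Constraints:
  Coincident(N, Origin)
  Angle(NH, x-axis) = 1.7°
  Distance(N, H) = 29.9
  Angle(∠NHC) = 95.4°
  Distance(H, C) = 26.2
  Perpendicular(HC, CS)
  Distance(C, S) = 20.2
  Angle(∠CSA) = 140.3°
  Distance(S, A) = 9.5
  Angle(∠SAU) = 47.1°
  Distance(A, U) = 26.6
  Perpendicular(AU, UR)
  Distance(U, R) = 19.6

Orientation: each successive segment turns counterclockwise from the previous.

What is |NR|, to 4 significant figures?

49.89

N is at the origin; NH runs at 1.7° with length 29.9, so H = (29.89, 0.8870). ∠NHC = 95.4° gives HC at 86.30° from the x-axis; with |HC| = 26.2, C = (31.58, 27.03). The perpendicularity gives CS at right angles to HC, so CS runs at 176.3°; with |CS| = 20.2, S = (11.42, 28.34). ∠CSA = 140.3° gives SA at -144.0° from the x-axis; with |SA| = 9.5, A = (3.734, 22.75). ∠SAU = 47.1° gives AU at -11.10° from the x-axis; with |AU| = 26.6, U = (29.84, 17.63). AU is perpendicular to UR, so UR runs at 78.90°; with |UR| = 19.6, R = (33.61, 36.86). Then |NR| = |R − N| = 49.89.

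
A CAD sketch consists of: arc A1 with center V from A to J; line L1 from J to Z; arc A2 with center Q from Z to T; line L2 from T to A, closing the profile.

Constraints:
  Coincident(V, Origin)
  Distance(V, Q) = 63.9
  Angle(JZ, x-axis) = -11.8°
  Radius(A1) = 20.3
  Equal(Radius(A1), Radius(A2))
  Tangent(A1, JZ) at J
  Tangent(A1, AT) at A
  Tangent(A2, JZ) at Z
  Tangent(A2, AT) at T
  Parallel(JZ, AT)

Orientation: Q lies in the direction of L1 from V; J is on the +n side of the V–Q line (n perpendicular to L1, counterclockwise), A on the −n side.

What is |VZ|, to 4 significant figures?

67.05

Tangency of A1 to both parallel lines with radius 20.3 puts J and A at V ± 20.3·n: J = (4.151, 19.87), A = (-4.151, -19.87). Equal radii place Z and T the same way about Q: Z = Q + 20.3·n = (66.70, 6.804), T = Q − 20.3·n = (58.40, -32.94). Then |VZ| = |Z − V| = 67.05.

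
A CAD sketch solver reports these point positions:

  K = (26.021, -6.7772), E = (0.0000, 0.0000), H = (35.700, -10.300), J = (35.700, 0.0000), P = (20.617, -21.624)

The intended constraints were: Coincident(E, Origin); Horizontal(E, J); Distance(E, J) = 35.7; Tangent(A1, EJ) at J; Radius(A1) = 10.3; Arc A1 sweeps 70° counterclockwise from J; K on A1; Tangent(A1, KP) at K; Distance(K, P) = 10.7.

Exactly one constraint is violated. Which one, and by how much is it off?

Distance(K, P) = 10.7 — off by 5.10.

E = (0.00, 0.00) ✓; E.y = 0.00, J.y = 0.00 ✓; |EJ| = 35.70 ✓; ∠(HJ, JE) = 90.00° ✓; |HJ| = 10.30 ✓; bearing(H→K) − bearing(H→J) = 70.00° ✓; |HK| = 10.30 ✓; ∠(HK, KP) = 90.00° ✓; |KP| = 15.80 ✗.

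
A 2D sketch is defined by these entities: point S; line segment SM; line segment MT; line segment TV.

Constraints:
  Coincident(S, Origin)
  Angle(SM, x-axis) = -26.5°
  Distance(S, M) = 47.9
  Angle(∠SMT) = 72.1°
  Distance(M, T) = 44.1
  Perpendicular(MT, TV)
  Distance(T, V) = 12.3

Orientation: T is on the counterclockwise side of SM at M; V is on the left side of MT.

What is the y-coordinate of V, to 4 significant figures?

24.07

∠SMT = 72.1°, so MT runs at -26.5° + (180° − 72.1°) = 81.40° from the x-axis; with |MT| = 44.1, T = M + 44.1·(cos 81.40°, sin 81.40°) = (49.46, 22.23). MT is perpendicular to TV; with |TV| = 12.3 on the left of MT, V = T + 12.3·(-0.9888, 0.1495) = (37.30, 24.07). So V.y = 24.07.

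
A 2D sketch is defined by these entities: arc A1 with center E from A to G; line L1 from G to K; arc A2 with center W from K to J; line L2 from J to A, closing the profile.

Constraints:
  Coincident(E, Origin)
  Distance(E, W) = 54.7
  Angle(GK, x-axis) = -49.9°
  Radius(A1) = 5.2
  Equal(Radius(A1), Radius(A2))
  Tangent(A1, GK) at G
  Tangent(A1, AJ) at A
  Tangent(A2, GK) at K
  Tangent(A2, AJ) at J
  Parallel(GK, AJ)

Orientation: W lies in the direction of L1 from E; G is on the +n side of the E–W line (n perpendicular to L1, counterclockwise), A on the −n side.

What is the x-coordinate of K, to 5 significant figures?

39.211

The slot axis is L1's direction at -49.9°, so u = (cos -49.9°, sin -49.9°) = (0.64412, -0.76492) and n = (−sin -49.9°, cos -49.9°) = (0.76492, 0.64412). E is at the origin and W lies 54.7 along u from E, so W = 54.7·u = (35.234, -41.841). Tangency of A1 to both parallel lines with radius 5.2 puts G and A at E ± 5.2·n: G = (3.9776, 3.3494), A = (-3.9776, -3.3494). Equal radii place K and J the same way about W: K = W + 5.2·n = (39.211, -38.492), J = W − 5.2·n = (31.256, -45.191). So K.x = 39.211.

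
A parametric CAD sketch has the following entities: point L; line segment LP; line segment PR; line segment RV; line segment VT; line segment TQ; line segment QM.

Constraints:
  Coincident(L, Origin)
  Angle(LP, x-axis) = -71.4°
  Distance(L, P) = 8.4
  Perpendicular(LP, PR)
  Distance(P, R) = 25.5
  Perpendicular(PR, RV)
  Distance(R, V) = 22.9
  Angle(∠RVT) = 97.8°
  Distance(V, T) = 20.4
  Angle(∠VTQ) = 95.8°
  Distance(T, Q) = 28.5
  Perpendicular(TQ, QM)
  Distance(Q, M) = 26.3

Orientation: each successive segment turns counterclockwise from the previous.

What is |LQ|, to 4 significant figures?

10.53

L is at the origin; LP runs at -71.4° with length 8.4, so P = (2.679, -7.961). LP ⟂ PR, so PR runs at 18.60°; with |PR| = 25.5, R = (26.85, 0.1722). PR is perpendicular to RV, so RV runs at 108.6°; with |RV| = 22.9, V = (19.54, 21.88). ∠RVT = 97.8° gives VT at -169.2° from the x-axis; with |VT| = 20.4, T = (-0.4955, 18.05). ∠VTQ = 95.8° gives TQ at -85.00° from the x-axis; with |TQ| = 28.5, Q = (1.988, -10.34). Then |LQ| = |Q − L| = 10.53.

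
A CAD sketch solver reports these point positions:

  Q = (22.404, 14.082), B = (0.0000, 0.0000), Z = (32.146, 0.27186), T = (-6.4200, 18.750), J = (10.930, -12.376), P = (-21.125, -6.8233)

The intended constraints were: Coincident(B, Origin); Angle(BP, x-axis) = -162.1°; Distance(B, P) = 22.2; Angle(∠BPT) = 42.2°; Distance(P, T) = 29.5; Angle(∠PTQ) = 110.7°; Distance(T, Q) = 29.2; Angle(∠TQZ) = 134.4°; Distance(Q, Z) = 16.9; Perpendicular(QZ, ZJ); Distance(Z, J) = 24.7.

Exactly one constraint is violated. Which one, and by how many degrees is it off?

Perpendicular(QZ, ZJ) — off by 4.40°.

B = (0.00, 0.00) ✓; BP at -162.1° ✓; |BP| = 22.20 ✓; ∠BPT = 42.20° ✓; |PT| = 29.50 ✓; ∠PTQ = 110.7° ✓; |TQ| = 29.20 ✓; ∠TQZ = 134.4° ✓; |QZ| = 16.90 ✓; ∠(QZ, ZJ) = 94.40° ✗; |ZJ| = 24.70 ✓.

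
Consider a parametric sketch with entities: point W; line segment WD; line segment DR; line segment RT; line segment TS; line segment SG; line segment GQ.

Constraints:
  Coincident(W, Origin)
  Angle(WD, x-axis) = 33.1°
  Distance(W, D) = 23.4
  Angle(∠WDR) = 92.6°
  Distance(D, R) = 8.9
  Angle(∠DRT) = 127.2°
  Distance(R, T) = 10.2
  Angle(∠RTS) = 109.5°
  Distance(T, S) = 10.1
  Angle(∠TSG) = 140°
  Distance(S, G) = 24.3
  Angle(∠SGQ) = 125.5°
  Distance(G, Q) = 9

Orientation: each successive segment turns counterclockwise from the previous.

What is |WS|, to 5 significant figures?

12.585

∠DRT = 127.2° gives RT at 173.30° from the x-axis; with |RT| = 10.2, T = (4.9552, 21.637). ∠RTS = 109.5° gives TS at -116.20° from the x-axis; with |TS| = 10.1, S = (0.49598, 12.575). Then |WS| = |S − W| = 12.585.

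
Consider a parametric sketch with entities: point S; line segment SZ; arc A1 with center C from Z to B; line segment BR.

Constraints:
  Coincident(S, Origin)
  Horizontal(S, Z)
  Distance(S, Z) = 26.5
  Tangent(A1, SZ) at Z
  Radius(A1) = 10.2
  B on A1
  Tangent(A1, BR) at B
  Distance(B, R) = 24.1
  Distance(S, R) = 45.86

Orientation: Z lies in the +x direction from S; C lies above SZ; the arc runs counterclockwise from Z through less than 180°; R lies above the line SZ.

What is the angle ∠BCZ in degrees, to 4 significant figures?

109.7°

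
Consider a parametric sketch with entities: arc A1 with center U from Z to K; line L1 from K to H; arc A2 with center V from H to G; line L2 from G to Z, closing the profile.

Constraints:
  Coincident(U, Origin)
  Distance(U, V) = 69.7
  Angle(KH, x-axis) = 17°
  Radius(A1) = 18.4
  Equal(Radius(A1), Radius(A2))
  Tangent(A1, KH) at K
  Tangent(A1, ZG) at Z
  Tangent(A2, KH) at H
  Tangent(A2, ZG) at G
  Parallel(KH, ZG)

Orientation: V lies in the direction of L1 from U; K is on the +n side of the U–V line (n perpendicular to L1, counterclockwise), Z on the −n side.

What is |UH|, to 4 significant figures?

72.09

Tangency of A1 to both parallel lines with radius 18.4 puts K and Z at U ± 18.4·n: K = (-5.380, 17.60), Z = (5.380, -17.60). Equal radii place H and G the same way about V: H = V + 18.4·n = (61.27, 37.97), G = V − 18.4·n = (72.03, 2.782). Then |UH| = |H − U| = 72.09.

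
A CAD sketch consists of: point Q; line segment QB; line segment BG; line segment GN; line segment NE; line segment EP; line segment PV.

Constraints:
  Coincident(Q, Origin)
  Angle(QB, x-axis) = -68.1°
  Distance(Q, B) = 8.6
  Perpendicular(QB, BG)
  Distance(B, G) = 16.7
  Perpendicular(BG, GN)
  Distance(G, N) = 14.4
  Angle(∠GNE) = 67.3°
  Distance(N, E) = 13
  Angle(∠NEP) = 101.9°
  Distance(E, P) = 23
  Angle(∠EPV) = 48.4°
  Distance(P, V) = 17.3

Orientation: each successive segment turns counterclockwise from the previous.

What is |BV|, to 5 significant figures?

19.579

Q is at the origin; QB runs at -68.1° with length 8.6, so B = (3.2077, -7.9794). QB is perpendicular to BG, so BG runs at 21.900°; with |BG| = 16.7, G = (18.703, -1.7505). BG is perpendicular to GN, so GN runs at 111.90°; with |GN| = 14.4, N = (13.332, 11.610). ∠GNE = 67.3° gives NE at -135.40° from the x-axis; with |NE| = 13.0, E = (4.0752, 2.4824). ∠NEP = 101.9° gives EP at -57.300° from the x-axis; with |EP| = 23.0, P = (16.501, -16.872). ∠EPV = 48.4° gives PV at 74.300° from the x-axis; with |PV| = 17.3, V = (21.182, -0.21782). Then |BV| = |V − B| = 19.579.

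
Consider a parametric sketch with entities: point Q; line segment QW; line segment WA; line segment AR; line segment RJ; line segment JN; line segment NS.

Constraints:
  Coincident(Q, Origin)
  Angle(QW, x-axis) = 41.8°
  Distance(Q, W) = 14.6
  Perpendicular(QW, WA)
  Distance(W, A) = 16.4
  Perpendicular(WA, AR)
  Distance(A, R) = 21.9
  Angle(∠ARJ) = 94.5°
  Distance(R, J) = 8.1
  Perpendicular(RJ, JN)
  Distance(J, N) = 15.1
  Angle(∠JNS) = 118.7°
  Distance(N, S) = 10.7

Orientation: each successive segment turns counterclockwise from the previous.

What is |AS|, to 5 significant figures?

1.6518

Q is at the origin; QW runs at 41.8° with length 14.6, so W = (10.884, 9.7314). QW is perpendicular to WA, so WA runs at 131.80°; with |WA| = 16.4, A = (-0.047183, 21.957). WA ⟂ AR, so AR runs at -138.20°; with |AR| = 21.9, R = (-16.373, 7.3601). ∠ARJ = 94.5° gives RJ at -52.700° from the x-axis; with |RJ| = 8.1, J = (-11.465, 0.91678). The perpendicularity gives JN at right angles to RJ, so JN runs at 37.300°; with |JN| = 15.1, N = (0.54705, 10.067). ∠JNS = 118.7° gives NS at 98.600° from the x-axis; with |NS| = 10.7, S = (-1.0530, 20.647). Then |AS| = |S − A| = 1.6518.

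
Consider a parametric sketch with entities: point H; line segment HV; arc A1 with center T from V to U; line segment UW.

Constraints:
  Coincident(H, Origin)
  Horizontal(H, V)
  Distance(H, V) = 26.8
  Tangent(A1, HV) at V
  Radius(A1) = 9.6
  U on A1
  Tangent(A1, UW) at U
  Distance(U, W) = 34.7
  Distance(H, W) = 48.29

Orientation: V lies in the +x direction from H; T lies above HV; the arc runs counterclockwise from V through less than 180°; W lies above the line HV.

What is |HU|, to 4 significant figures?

37.98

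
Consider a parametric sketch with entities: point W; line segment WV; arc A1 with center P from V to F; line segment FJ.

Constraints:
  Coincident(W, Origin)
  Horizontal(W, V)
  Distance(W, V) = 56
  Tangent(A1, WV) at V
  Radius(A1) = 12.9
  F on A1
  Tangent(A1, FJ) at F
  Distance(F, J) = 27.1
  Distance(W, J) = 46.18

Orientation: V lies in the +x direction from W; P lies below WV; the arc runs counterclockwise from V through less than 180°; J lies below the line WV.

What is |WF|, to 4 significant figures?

44.90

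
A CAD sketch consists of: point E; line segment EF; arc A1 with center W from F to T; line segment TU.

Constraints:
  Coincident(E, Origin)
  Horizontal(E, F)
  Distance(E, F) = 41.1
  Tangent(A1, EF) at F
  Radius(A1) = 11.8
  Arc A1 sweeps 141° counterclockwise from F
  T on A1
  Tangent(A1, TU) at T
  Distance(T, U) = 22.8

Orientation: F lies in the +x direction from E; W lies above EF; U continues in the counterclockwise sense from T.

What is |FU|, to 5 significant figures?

36.788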